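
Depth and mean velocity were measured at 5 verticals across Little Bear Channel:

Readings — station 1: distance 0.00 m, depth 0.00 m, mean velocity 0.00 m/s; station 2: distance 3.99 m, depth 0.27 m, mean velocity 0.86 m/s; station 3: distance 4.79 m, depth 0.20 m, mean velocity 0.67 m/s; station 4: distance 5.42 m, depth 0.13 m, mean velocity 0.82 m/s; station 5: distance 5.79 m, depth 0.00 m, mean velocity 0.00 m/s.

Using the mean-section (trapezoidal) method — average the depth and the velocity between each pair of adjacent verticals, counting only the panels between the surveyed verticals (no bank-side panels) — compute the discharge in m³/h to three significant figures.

Panel 1-2: Δb = 3.99 m, d̄ = (0.00+0.27)/2 = 0.135, v̄ = (0.00+0.86)/2 = 0.43 → q = 3.99×0.135×0.43 = 0.2316 m³/s
Panel 2-3: Δb = 0.8 m, d̄ = (0.27+0.20)/2 = 0.235, v̄ = (0.86+0.67)/2 = 0.765 → q = 0.8×0.235×0.765 = 0.1438 m³/s
Panel 3-4: Δb = 0.63 m, d̄ = (0.20+0.13)/2 = 0.165, v̄ = (0.67+0.82)/2 = 0.745 → q = 0.63×0.165×0.745 = 0.07744 m³/s
Panel 4-5: Δb = 0.37 m, d̄ = (0.13+0.00)/2 = 0.065, v̄ = (0.82+0.00)/2 = 0.41 → q = 0.37×0.065×0.41 = 0.009861 m³/s
Q = Σ q = 0.4627 m³/s
= 0.4627 × 3600 = 1666 m³/h

1670 m³/h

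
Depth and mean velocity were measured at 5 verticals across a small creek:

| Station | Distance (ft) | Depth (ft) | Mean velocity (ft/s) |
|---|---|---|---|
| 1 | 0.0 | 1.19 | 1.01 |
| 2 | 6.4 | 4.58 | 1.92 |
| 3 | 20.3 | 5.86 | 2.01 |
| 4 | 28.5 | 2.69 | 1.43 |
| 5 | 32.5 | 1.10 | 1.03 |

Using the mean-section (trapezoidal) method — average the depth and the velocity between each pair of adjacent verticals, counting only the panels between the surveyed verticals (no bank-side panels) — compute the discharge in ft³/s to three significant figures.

Panel 1-2: Δb = 6.4 ft, d̄ = (1.19+4.58)/2 = 2.885, v̄ = (1.01+1.92)/2 = 1.465 → q = 6.4×2.885×1.465 = 27.05 ft³/s
Panel 2-3: Δb = 13.9 ft, d̄ = (4.58+5.86)/2 = 5.22, v̄ = (1.92+2.01)/2 = 1.965 → q = 13.9×5.22×1.965 = 142.6 ft³/s
Panel 3-4: Δb = 8.2 ft, d̄ = (5.86+2.69)/2 = 4.275, v̄ = (2.01+1.43)/2 = 1.72 → q = 8.2×4.275×1.72 = 60.29 ft³/s
Panel 4-5: Δb = 4 ft, d̄ = (2.69+1.10)/2 = 1.895, v̄ = (1.43+1.03)/2 = 1.23 → q = 4×1.895×1.23 = 9.323 ft³/s
Q = Σ q = 239.2 ft³/s

239 ft³/s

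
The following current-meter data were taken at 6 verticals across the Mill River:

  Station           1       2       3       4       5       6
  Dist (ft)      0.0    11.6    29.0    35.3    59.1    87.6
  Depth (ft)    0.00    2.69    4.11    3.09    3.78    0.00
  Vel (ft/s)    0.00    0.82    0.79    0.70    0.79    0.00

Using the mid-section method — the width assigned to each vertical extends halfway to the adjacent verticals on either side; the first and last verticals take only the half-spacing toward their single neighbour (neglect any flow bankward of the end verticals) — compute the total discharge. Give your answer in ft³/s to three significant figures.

181 ft³/s

w_2 = (29.0 − 0.0)/2 = 14.5 ft; q_2 = 0.82 × 2.69 × 14.5 = 31.98 ft³/s
w_3 = (35.3 − 11.6)/2 = 11.85 ft; q_3 = 0.79 × 4.11 × 11.85 = 38.48 ft³/s
w_4 = (59.1 − 29.0)/2 = 15.05 ft; q_4 = 0.70 × 3.09 × 15.05 = 32.55 ft³/s
w_5 = (87.6 − 35.3)/2 = 26.15 ft; q_5 = 0.79 × 3.78 × 26.15 = 78.09 ft³/s
Stations 1, 6 contribute zero (depth or velocity is 0).
Q = Σ qᵢ = 181.1 ft³/s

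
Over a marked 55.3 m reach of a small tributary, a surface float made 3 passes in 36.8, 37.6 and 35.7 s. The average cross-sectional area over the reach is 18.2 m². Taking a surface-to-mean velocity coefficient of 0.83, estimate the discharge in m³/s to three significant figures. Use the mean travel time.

22.8 m³/s

t̄ = (36.8 + 37.6 + 35.7) / 3 = 36.7 s
v_surface = L / t̄ = 55.3 / 36.7 = 1.507 m/s
v_mean = 0.83 × 1.507 = 1.251 m/s
Q = A × v_mean = 18.2 × 1.251 = 22.76 m³/s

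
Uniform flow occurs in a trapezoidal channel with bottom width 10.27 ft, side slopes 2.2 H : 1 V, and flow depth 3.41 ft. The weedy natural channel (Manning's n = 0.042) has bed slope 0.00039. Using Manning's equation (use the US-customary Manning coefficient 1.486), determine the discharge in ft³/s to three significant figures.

A = (b + z·y)·y = (10.27 + 2.2×3.41)×3.41 = 60.60 ft²
P = b + 2y√(1+z²) = 10.27 + 2×3.41×√(1+2.2²) = 26.75 ft
R = A/P = 60.60/26.75 = 2.265 ft
Q = (1.486/n)·A·R^(2/3)·S^(1/2) = (1.486/0.042) × 60.60 × 2.265^(2/3) × 0.00039^(1/2) = 73.04 ft³/s

73.0 ft³/s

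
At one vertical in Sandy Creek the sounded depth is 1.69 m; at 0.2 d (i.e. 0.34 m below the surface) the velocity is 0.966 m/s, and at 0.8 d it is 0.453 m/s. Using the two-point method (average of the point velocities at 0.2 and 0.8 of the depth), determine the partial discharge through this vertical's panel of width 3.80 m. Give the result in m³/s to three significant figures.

4.56 m³/s

v̄ = (0.966 + 0.453) / 2 = 0.7095 m/s
q = v̄ × d × w = 0.7095 × 1.69 × 3.80 = 4.556 m³/s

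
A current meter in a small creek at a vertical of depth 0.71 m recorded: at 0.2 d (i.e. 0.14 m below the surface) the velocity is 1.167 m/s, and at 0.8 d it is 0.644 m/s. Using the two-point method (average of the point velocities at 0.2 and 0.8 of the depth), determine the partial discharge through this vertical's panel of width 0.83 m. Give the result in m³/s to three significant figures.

v̄ = (1.167 + 0.644) / 2 = 0.9055 m/s
q = v̄ × d × w = 0.9055 × 0.71 × 0.83 = 0.5336 m³/s

0.534 m³/s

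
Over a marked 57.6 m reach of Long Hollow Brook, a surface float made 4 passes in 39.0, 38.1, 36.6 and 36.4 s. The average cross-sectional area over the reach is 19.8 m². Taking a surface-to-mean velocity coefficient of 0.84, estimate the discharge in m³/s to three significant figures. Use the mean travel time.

25.5 m³/s

t̄ = (39.0 + 38.1 + 36.6 + 36.4) / 4 = 37.525 s
v_surface = L / t̄ = 57.6 / 37.525 = 1.535 m/s
v_mean = 0.84 × 1.535 = 1.289 m/s
Q = A × v_mean = 19.8 × 1.289 = 25.53 m³/s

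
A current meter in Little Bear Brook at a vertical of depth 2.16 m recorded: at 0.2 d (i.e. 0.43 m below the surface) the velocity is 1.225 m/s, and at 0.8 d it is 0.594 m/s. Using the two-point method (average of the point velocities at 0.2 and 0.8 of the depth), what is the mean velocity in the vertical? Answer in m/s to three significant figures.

v̄ = (1.225 + 0.594) / 2 = 0.9095 m/s

0.910 m/s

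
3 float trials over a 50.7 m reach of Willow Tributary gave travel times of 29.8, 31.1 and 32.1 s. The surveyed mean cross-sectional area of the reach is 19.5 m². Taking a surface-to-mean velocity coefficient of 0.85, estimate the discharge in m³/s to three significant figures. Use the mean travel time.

27.1 m³/s

t̄ = (29.8 + 31.1 + 32.1) / 3 = 31 s
v_surface = L / t̄ = 50.7 / 31 = 1.635 m/s
v_mean = 0.85 × 1.635 = 1.390 m/s
Q = A × v_mean = 19.5 × 1.390 = 27.11 m³/s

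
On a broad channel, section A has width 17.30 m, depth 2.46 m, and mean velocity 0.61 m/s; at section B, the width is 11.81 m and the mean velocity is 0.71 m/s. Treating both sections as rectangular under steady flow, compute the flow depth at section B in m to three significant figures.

Q = A₁V₁ = (17.30×2.46) × 0.61 = 25.96 m³/s
d₂ = Q/(b₂ V₂) = 25.96/(11.81×0.71) = 3.096 m

3.10 m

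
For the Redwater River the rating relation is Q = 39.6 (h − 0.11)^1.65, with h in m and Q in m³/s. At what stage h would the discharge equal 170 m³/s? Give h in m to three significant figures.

2.53 m

h − h₀ = (Q/C)^(1/b) = (170/39.6)^(1/1.65) = 2.418 m
h = 0.11 + 2.418 = 2.528 m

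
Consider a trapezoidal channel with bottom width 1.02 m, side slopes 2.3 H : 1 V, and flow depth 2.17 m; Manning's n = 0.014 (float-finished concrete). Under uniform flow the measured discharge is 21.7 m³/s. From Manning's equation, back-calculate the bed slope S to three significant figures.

0.000480

A = (b + z·y)·y = (1.02 + 2.3×2.17)×2.17 = 13.04 m²
P = b + 2y√(1+z²) = 1.02 + 2×2.17×√(1+2.3²) = 11.90 m
R = A/P = 13.04/11.90 = 1.096 m
S = (Q·n / (1·A·R^(2/3)))² = (21.7×0.014 / (1×13.04×1.063))² = 0.0004802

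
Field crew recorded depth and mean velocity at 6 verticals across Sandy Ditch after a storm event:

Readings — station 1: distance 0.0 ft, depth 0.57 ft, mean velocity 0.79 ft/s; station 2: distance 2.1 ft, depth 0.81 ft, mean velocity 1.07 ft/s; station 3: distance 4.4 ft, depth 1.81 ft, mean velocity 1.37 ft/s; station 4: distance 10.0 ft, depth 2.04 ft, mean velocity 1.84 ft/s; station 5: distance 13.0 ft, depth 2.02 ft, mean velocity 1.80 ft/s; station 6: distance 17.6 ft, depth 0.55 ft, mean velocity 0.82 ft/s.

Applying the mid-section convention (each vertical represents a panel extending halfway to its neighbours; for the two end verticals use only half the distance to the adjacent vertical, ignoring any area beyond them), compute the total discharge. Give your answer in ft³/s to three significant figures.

43.2 ft³/s

w_1 = (2.1 − 0.0)/2 = 1.05 ft; q_1 = 0.79 × 0.57 × 1.05 = 0.4728 ft³/s
w_2 = (4.4 − 0.0)/2 = 2.2 ft; q_2 = 1.07 × 0.81 × 2.2 = 1.907 ft³/s
w_3 = (10.0 − 2.1)/2 = 3.95 ft; q_3 = 1.37 × 1.81 × 3.95 = 9.795 ft³/s
w_4 = (13.0 − 4.4)/2 = 4.3 ft; q_4 = 1.84 × 2.04 × 4.3 = 16.14 ft³/s
w_5 = (17.6 − 10.0)/2 = 3.8 ft; q_5 = 1.80 × 2.02 × 3.8 = 13.82 ft³/s
w_6 = (17.6 − 13.0)/2 = 2.3 ft; q_6 = 0.82 × 0.55 × 2.3 = 1.037 ft³/s
Q = Σ qᵢ = 43.17 ft³/s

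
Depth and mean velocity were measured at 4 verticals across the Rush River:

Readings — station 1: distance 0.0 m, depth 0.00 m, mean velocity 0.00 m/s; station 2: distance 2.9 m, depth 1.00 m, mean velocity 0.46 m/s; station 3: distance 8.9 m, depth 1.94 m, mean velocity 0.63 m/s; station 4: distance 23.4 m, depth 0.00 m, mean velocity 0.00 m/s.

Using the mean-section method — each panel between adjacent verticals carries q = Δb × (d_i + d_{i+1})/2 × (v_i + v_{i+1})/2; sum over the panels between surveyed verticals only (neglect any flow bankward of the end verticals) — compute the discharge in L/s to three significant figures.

Panel 1-2: Δb = 2.9 m, d̄ = (0.00+1.00)/2 = 0.5, v̄ = (0.00+0.46)/2 = 0.23 → q = 2.9×0.5×0.23 = 0.3335 m³/s
Panel 2-3: Δb = 6 m, d̄ = (1.00+1.94)/2 = 1.47, v̄ = (0.46+0.63)/2 = 0.545 → q = 6×1.47×0.545 = 4.807 m³/s
Panel 3-4: Δb = 14.5 m, d̄ = (1.94+0.00)/2 = 0.97, v̄ = (0.63+0.00)/2 = 0.315 → q = 14.5×0.97×0.315 = 4.430 m³/s
Q = Σ q = 9.571 m³/s
= 9.571 × 1000 = 9571 L/s

9570 L/s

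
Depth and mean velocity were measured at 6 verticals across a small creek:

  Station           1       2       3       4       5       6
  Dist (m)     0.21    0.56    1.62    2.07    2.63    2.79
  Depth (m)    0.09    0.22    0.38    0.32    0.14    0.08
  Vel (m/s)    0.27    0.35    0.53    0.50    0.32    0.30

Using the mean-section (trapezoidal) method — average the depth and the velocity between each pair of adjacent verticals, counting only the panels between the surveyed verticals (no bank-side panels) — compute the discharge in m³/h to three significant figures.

1070 m³/h

Panel 1-2: Δb = 0.35 m, d̄ = (0.09+0.22)/2 = 0.155, v̄ = (0.27+0.35)/2 = 0.31 → q = 0.35×0.155×0.31 = 0.01682 m³/s
Panel 2-3: Δb = 1.06 m, d̄ = (0.22+0.38)/2 = 0.3, v̄ = (0.35+0.53)/2 = 0.44 → q = 1.06×0.3×0.44 = 0.1399 m³/s
Panel 3-4: Δb = 0.45 m, d̄ = (0.38+0.32)/2 = 0.35, v̄ = (0.53+0.50)/2 = 0.515 → q = 0.45×0.35×0.515 = 0.08111 m³/s
Panel 4-5: Δb = 0.56 m, d̄ = (0.32+0.14)/2 = 0.23, v̄ = (0.50+0.32)/2 = 0.41 → q = 0.56×0.23×0.41 = 0.05281 m³/s
Panel 5-6: Δb = 0.16 m, d̄ = (0.14+0.08)/2 = 0.11, v̄ = (0.32+0.30)/2 = 0.31 → q = 0.16×0.11×0.31 = 0.005456 m³/s
Q = Σ q = 0.2961 m³/s
= 0.2961 × 3600 = 1066 m³/h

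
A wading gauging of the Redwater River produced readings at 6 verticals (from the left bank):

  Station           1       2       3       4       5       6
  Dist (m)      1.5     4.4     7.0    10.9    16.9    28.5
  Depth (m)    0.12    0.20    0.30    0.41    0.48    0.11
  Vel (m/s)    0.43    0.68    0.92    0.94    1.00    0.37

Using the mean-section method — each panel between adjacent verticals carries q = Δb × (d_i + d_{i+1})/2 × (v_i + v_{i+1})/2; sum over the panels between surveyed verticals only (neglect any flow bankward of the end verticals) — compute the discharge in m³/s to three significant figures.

Panel 1-2: Δb = 2.9 m, d̄ = (0.12+0.20)/2 = 0.16, v̄ = (0.43+0.68)/2 = 0.555 → q = 2.9×0.16×0.555 = 0.2575 m³/s
Panel 2-3: Δb = 2.6 m, d̄ = (0.20+0.30)/2 = 0.25, v̄ = (0.68+0.92)/2 = 0.8 → q = 2.6×0.25×0.8 = 0.5200 m³/s
Panel 3-4: Δb = 3.9 m, d̄ = (0.30+0.41)/2 = 0.355, v̄ = (0.92+0.94)/2 = 0.93 → q = 3.9×0.355×0.93 = 1.288 m³/s
Panel 4-5: Δb = 6 m, d̄ = (0.41+0.48)/2 = 0.445, v̄ = (0.94+1.00)/2 = 0.97 → q = 6×0.445×0.97 = 2.590 m³/s
Panel 5-6: Δb = 11.6 m, d̄ = (0.48+0.11)/2 = 0.295, v̄ = (1.00+0.37)/2 = 0.685 → q = 11.6×0.295×0.685 = 2.344 m³/s
Q = Σ q = 6.999 m³/s

7.00 m³/s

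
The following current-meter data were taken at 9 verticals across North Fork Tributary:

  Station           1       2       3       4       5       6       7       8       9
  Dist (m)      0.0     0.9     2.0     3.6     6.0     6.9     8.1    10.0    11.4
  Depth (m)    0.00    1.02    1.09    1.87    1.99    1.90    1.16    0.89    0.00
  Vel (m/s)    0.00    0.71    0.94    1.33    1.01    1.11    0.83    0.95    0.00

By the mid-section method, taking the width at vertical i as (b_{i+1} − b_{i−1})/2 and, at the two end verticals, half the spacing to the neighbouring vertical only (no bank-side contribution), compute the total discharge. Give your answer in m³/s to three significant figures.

15.5 m³/s

w_2 = (2.0 − 0.0)/2 = 1 m; q_2 = 0.71 × 1.02 × 1 = 0.7242 m³/s
w_3 = (3.6 − 0.9)/2 = 1.35 m; q_3 = 0.94 × 1.09 × 1.35 = 1.383 m³/s
w_4 = (6.0 − 2.0)/2 = 2 m; q_4 = 1.33 × 1.87 × 2 = 4.974 m³/s
w_5 = (6.9 − 3.6)/2 = 1.65 m; q_5 = 1.01 × 1.99 × 1.65 = 3.316 m³/s
w_6 = (8.1 − 6.0)/2 = 1.05 m; q_6 = 1.11 × 1.90 × 1.05 = 2.214 m³/s
w_7 = (10.0 − 6.9)/2 = 1.55 m; q_7 = 0.83 × 1.16 × 1.55 = 1.492 m³/s
w_8 = (11.4 − 8.1)/2 = 1.65 m; q_8 = 0.95 × 0.89 × 1.65 = 1.395 m³/s
Stations 1, 9 contribute zero (depth or velocity is 0).
Q = Σ qᵢ = 15.50 m³/s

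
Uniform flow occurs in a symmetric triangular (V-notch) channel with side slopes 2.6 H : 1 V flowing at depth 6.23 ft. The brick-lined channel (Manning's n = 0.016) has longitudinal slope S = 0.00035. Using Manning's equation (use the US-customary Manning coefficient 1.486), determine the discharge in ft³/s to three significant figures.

A = z·y² = 2.6×6.23² = 100.9 ft²
P = 2y√(1+z²) = 2×6.23×√(1+2.6²) = 34.71 ft
R = A/P = 100.9/34.71 = 2.907 ft
Q = (1.486/n)·A·R^(2/3)·S^(1/2) = (1.486/0.016) × 100.9 × 2.907^(2/3) × 0.00035^(1/2) = 357.2 ft³/s

357 ft³/s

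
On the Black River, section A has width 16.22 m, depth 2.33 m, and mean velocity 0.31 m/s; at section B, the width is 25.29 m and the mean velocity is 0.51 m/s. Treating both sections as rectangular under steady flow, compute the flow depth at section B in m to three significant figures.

Q = A₁V₁ = (16.22×2.33) × 0.31 = 11.72 m³/s
d₂ = Q/(b₂ V₂) = 11.72/(25.29×0.51) = 0.9083 m

0.908 m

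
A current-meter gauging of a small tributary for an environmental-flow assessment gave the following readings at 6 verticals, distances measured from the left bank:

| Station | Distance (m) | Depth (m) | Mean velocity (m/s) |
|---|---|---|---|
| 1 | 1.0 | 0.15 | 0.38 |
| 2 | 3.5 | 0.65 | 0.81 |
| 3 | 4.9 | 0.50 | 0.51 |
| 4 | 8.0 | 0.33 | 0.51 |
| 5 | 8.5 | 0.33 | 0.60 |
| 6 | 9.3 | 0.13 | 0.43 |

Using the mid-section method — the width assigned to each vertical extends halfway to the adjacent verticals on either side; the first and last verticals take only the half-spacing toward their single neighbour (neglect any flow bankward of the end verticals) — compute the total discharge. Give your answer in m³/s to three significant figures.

2.13 m³/s

w_1 = (3.5 − 1.0)/2 = 1.25 m; q_1 = 0.38 × 0.15 × 1.25 = 0.07125 m³/s
w_2 = (4.9 − 1.0)/2 = 1.95 m; q_2 = 0.81 × 0.65 × 1.95 = 1.027 m³/s
w_3 = (8.0 − 3.5)/2 = 2.25 m; q_3 = 0.51 × 0.50 × 2.25 = 0.5738 m³/s
w_4 = (8.5 − 4.9)/2 = 1.8 m; q_4 = 0.51 × 0.33 × 1.8 = 0.3029 m³/s
w_5 = (9.3 − 8.0)/2 = 0.65 m; q_5 = 0.60 × 0.33 × 0.65 = 0.1287 m³/s
w_6 = (9.3 − 8.5)/2 = 0.4 m; q_6 = 0.43 × 0.13 × 0.4 = 0.02236 m³/s
Q = Σ qᵢ = 2.126 m³/s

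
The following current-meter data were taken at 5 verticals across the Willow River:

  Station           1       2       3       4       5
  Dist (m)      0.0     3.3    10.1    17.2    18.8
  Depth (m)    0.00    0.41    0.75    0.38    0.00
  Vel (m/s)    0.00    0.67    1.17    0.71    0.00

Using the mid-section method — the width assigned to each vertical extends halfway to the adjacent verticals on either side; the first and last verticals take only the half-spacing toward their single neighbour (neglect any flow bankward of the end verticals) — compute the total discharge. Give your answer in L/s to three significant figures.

w_2 = (10.1 − 0.0)/2 = 5.05 m; q_2 = 0.67 × 0.41 × 5.05 = 1.387 m³/s
w_3 = (17.2 − 3.3)/2 = 6.95 m; q_3 = 1.17 × 0.75 × 6.95 = 6.099 m³/s
w_4 = (18.8 − 10.1)/2 = 4.35 m; q_4 = 0.71 × 0.38 × 4.35 = 1.174 m³/s
Stations 1, 5 contribute zero (depth or velocity is 0).
Q = Σ qᵢ = 8.659 m³/s
= 8.659 × 1000 = 8659 L/s

8660 L/s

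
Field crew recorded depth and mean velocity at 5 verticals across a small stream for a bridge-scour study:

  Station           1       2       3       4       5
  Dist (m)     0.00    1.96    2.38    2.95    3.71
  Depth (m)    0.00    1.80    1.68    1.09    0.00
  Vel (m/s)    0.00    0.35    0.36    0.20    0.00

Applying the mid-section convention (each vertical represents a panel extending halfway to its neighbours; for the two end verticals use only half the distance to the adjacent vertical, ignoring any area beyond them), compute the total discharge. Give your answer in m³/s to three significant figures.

w_2 = (2.38 − 0.00)/2 = 1.19 m; q_2 = 0.35 × 1.80 × 1.19 = 0.7497 m³/s
w_3 = (2.95 − 1.96)/2 = 0.495 m; q_3 = 0.36 × 1.68 × 0.495 = 0.2994 m³/s
w_4 = (3.71 − 2.38)/2 = 0.665 m; q_4 = 0.20 × 1.09 × 0.665 = 0.1450 m³/s
Stations 1, 5 contribute zero (depth or velocity is 0).
Q = Σ qᵢ = 1.194 m³/s

1.19 m³/s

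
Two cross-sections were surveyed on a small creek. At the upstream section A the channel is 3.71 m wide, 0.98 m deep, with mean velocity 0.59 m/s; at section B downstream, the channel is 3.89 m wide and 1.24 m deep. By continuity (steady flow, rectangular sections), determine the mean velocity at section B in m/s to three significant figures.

0.445 m/s

Q = A₁V₁ = (3.71×0.98) × 0.59 = 2.145 m³/s
A₂ = 3.89 × 1.24 = 4.824 m²
V₂ = Q/A₂ = 2.145/4.824 = 0.4447 m/s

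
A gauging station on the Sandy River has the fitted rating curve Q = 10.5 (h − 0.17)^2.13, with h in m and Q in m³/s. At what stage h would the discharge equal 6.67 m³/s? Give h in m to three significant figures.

0.978 m

h − h₀ = (Q/C)^(1/b) = (6.67/10.5)^(1/2.13) = 0.8081 m
h = 0.17 + 0.8081 = 0.9781 m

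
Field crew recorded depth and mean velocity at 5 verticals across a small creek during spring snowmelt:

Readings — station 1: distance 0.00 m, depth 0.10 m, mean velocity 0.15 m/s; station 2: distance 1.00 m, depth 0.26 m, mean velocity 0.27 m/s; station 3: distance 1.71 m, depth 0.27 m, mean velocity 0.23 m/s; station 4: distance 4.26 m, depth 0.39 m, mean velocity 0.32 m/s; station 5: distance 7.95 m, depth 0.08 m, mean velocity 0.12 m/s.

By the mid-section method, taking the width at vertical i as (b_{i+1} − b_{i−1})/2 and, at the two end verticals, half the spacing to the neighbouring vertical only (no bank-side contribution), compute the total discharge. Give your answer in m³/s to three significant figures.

0.576 m³/s

w_1 = (1.00 − 0.00)/2 = 0.5 m; q_1 = 0.15 × 0.10 × 0.5 = 0.007500 m³/s
w_2 = (1.71 − 0.00)/2 = 0.855 m; q_2 = 0.27 × 0.26 × 0.855 = 0.06002 m³/s
w_3 = (4.26 − 1.00)/2 = 1.63 m; q_3 = 0.23 × 0.27 × 1.63 = 0.1012 m³/s
w_4 = (7.95 − 1.71)/2 = 3.12 m; q_4 = 0.32 × 0.39 × 3.12 = 0.3894 m³/s
w_5 = (7.95 − 4.26)/2 = 1.845 m; q_5 = 0.12 × 0.08 × 1.845 = 0.01771 m³/s
Q = Σ qᵢ = 0.5758 m³/s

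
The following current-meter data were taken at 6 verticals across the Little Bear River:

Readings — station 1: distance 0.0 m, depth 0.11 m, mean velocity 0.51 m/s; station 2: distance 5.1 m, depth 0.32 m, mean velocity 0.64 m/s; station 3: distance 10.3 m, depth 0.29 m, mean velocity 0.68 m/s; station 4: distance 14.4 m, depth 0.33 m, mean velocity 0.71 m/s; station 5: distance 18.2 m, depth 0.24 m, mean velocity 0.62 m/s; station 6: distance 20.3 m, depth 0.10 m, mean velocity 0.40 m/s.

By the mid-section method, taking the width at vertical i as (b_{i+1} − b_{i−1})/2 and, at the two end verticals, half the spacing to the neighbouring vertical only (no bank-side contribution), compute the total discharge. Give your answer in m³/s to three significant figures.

w_1 = (5.1 − 0.0)/2 = 2.55 m; q_1 = 0.51 × 0.11 × 2.55 = 0.1431 m³/s
w_2 = (10.3 − 0.0)/2 = 5.15 m; q_2 = 0.64 × 0.32 × 5.15 = 1.055 m³/s
w_3 = (14.4 − 5.1)/2 = 4.65 m; q_3 = 0.68 × 0.29 × 4.65 = 0.9170 m³/s
w_4 = (18.2 − 10.3)/2 = 3.95 m; q_4 = 0.71 × 0.33 × 3.95 = 0.9255 m³/s
w_5 = (20.3 − 14.4)/2 = 2.95 m; q_5 = 0.62 × 0.24 × 2.95 = 0.4390 m³/s
w_6 = (20.3 − 18.2)/2 = 1.05 m; q_6 = 0.40 × 0.10 × 1.05 = 0.04200 m³/s
Q = Σ qᵢ = 3.521 m³/s

3.52 m³/s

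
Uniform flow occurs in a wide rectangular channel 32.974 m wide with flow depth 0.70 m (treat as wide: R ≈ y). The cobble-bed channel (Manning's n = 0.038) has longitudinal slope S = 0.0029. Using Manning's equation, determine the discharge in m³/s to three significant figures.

25.8 m³/s

A = b·y = 32.974 × 0.70 = 23.08 m²
Wide channel: R ≈ y = 0.70 m
Q = (1/n)·A·R^(2/3)·S^(1/2) = (1/0.038) × 23.08 × 0.7000^(2/3) × 0.0029^(1/2) = 25.79 m³/s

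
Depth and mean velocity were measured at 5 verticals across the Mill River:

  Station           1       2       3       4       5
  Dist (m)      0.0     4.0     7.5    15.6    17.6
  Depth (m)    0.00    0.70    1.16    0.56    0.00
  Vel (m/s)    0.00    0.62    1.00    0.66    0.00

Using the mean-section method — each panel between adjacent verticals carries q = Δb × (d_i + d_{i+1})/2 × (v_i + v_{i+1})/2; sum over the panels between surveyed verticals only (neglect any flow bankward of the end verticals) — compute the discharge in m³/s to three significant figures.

9.04 m³/s

Panel 1-2: Δb = 4 m, d̄ = (0.00+0.70)/2 = 0.35, v̄ = (0.00+0.62)/2 = 0.31 → q = 4×0.35×0.31 = 0.4340 m³/s
Panel 2-3: Δb = 3.5 m, d̄ = (0.70+1.16)/2 = 0.93, v̄ = (0.62+1.00)/2 = 0.81 → q = 3.5×0.93×0.81 = 2.637 m³/s
Panel 3-4: Δb = 8.1 m, d̄ = (1.16+0.56)/2 = 0.86, v̄ = (1.00+0.66)/2 = 0.83 → q = 8.1×0.86×0.83 = 5.782 m³/s
Panel 4-5: Δb = 2 m, d̄ = (0.56+0.00)/2 = 0.28, v̄ = (0.66+0.00)/2 = 0.33 → q = 2×0.28×0.33 = 0.1848 m³/s
Q = Σ q = 9.037 m³/s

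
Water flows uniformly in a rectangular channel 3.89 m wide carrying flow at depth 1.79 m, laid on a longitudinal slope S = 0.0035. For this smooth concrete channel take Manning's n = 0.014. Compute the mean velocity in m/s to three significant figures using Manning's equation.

4.03 m/s

A = b·y = 3.89 × 1.79 = 6.963 m²
P = b + 2y = 3.89 + 2×1.79 = 7.470 m
R = A/P = 6.963/7.470 = 0.9321 m
Q = (1/n)·A·R^(2/3)·S^(1/2) = (1/0.014) × 6.963 × 0.9321^(2/3) × 0.0035^(1/2) = 28.08 m³/s
V = Q/A = 28.08/6.963 = 4.032 m/s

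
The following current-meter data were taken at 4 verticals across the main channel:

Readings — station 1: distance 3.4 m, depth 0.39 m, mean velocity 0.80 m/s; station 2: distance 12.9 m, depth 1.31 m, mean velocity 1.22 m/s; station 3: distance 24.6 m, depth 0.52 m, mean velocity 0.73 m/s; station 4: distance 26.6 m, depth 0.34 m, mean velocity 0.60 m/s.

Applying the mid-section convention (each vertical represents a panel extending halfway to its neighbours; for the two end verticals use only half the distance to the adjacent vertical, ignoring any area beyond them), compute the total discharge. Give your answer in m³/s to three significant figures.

w_1 = (12.9 − 3.4)/2 = 4.75 m; q_1 = 0.80 × 0.39 × 4.75 = 1.482 m³/s
w_2 = (24.6 − 3.4)/2 = 10.6 m; q_2 = 1.22 × 1.31 × 10.6 = 16.94 m³/s
w_3 = (26.6 − 12.9)/2 = 6.85 m; q_3 = 0.73 × 0.52 × 6.85 = 2.600 m³/s
w_4 = (26.6 − 24.6)/2 = 1 m; q_4 = 0.60 × 0.34 × 1 = 0.2040 m³/s
Q = Σ qᵢ = 21.23 m³/s

21.2 m³/s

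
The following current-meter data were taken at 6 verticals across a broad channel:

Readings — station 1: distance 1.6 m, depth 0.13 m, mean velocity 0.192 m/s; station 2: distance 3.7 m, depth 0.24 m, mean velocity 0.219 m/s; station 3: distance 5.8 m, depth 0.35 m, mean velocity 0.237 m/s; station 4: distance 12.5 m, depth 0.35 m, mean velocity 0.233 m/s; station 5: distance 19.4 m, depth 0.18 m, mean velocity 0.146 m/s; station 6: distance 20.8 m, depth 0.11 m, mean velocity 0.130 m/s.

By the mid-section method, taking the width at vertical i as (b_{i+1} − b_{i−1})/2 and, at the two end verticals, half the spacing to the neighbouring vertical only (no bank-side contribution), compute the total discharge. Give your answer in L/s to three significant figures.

w_1 = (3.7 − 1.6)/2 = 1.05 m; q_1 = 0.192 × 0.13 × 1.05 = 0.02621 m³/s
w_2 = (5.8 − 1.6)/2 = 2.1 m; q_2 = 0.219 × 0.24 × 2.1 = 0.1104 m³/s
w_3 = (12.5 − 3.7)/2 = 4.4 m; q_3 = 0.237 × 0.35 × 4.4 = 0.3650 m³/s
w_4 = (19.4 − 5.8)/2 = 6.8 m; q_4 = 0.233 × 0.35 × 6.8 = 0.5545 m³/s
w_5 = (20.8 − 12.5)/2 = 4.15 m; q_5 = 0.146 × 0.18 × 4.15 = 0.1091 m³/s
w_6 = (20.8 − 19.4)/2 = 0.7 m; q_6 = 0.130 × 0.11 × 0.7 = 0.01001 m³/s
Q = Σ qᵢ = 1.175 m³/s
= 1.175 × 1000 = 1175 L/s

1180 L/s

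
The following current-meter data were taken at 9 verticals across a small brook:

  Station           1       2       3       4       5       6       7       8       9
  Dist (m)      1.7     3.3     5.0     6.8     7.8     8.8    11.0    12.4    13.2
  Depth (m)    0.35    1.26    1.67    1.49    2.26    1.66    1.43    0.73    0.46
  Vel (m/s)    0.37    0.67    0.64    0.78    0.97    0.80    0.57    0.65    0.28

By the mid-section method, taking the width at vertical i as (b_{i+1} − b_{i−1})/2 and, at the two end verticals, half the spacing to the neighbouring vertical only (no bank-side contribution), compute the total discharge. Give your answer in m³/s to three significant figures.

11.4 m³/s

w_1 = (3.3 − 1.7)/2 = 0.8 m; q_1 = 0.37 × 0.35 × 0.8 = 0.1036 m³/s
w_2 = (5.0 − 1.7)/2 = 1.65 m; q_2 = 0.67 × 1.26 × 1.65 = 1.393 m³/s
w_3 = (6.8 − 3.3)/2 = 1.75 m; q_3 = 0.64 × 1.67 × 1.75 = 1.870 m³/s
w_4 = (7.8 − 5.0)/2 = 1.4 m; q_4 = 0.78 × 1.49 × 1.4 = 1.627 m³/s
w_5 = (8.8 − 6.8)/2 = 1 m; q_5 = 0.97 × 2.26 × 1 = 2.192 m³/s
w_6 = (11.0 − 7.8)/2 = 1.6 m; q_6 = 0.80 × 1.66 × 1.6 = 2.125 m³/s
w_7 = (12.4 − 8.8)/2 = 1.8 m; q_7 = 0.57 × 1.43 × 1.8 = 1.467 m³/s
w_8 = (13.2 − 11.0)/2 = 1.1 m; q_8 = 0.65 × 0.73 × 1.1 = 0.5220 m³/s
w_9 = (13.2 − 12.4)/2 = 0.4 m; q_9 = 0.28 × 0.46 × 0.4 = 0.05152 m³/s
Q = Σ qᵢ = 11.35 m³/s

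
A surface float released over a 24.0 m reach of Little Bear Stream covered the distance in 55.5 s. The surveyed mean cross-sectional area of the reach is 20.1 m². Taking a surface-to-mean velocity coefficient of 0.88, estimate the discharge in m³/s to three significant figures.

v_surface = L / t̄ = 24.0 / 55.5 = 0.4324 m/s
v_mean = 0.88 × 0.4324 = 0.3805 m/s
Q = A × v_mean = 20.1 × 0.3805 = 7.649 m³/s

7.65 m³/s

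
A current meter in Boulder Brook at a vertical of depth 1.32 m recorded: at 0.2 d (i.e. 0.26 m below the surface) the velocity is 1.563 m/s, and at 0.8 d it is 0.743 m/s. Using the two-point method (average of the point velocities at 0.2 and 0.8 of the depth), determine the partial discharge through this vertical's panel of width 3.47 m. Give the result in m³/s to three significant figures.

5.28 m³/s

v̄ = (1.563 + 0.743) / 2 = 1.153 m/s
q = v̄ × d × w = 1.153 × 1.32 × 3.47 = 5.281 m³/s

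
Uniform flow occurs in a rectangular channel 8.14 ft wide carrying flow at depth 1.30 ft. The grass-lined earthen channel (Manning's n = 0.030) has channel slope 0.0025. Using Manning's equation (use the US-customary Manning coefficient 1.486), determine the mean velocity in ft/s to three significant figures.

2.45 ft/s

A = b·y = 8.14 × 1.30 = 10.58 ft²
P = b + 2y = 8.14 + 2×1.30 = 10.74 ft
R = A/P = 10.58/10.74 = 0.9853 ft
Q = (1.486/n)·A·R^(2/3)·S^(1/2) = (1.486/0.030) × 10.58 × 0.9853^(2/3) × 0.0025^(1/2) = 25.95 ft³/s
V = Q/A = 25.95/10.58 = 2.452 ft/s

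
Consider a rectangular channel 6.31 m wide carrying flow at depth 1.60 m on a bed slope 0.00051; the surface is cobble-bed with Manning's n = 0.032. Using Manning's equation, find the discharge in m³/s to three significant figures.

A = b·y = 6.31 × 1.60 = 10.10 m²
P = b + 2y = 6.31 + 2×1.60 = 9.510 m
R = A/P = 10.10/9.510 = 1.062 m
Q = (1/n)·A·R^(2/3)·S^(1/2) = (1/0.032) × 10.10 × 1.062^(2/3) × 0.00051^(1/2) = 7.415 m³/s

7.41 m³/s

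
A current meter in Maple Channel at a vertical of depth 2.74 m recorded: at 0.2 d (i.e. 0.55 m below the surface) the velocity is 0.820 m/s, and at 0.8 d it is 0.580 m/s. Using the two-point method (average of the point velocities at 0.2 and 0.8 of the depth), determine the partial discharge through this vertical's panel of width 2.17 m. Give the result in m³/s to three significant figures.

v̄ = (0.820 + 0.580) / 2 = 0.7000 m/s
q = v̄ × d × w = 0.7000 × 2.74 × 2.17 = 4.162 m³/s

4.16 m³/s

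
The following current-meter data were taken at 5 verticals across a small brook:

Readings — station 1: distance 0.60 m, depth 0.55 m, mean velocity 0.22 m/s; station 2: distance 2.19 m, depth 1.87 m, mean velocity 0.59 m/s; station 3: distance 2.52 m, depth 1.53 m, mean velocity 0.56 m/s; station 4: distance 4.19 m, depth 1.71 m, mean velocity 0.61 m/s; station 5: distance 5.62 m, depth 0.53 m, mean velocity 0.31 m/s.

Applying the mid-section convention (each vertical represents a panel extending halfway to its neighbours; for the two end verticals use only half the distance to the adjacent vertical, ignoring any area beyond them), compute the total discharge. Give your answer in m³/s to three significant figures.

w_1 = (2.19 − 0.60)/2 = 0.795 m; q_1 = 0.22 × 0.55 × 0.795 = 0.09620 m³/s
w_2 = (2.52 − 0.60)/2 = 0.96 m; q_2 = 0.59 × 1.87 × 0.96 = 1.059 m³/s
w_3 = (4.19 − 2.19)/2 = 1 m; q_3 = 0.56 × 1.53 × 1 = 0.8568 m³/s
w_4 = (5.62 − 2.52)/2 = 1.55 m; q_4 = 0.61 × 1.71 × 1.55 = 1.617 m³/s
w_5 = (5.62 − 4.19)/2 = 0.715 m; q_5 = 0.31 × 0.53 × 0.715 = 0.1175 m³/s
Q = Σ qᵢ = 3.746 m³/s

3.75 m³/s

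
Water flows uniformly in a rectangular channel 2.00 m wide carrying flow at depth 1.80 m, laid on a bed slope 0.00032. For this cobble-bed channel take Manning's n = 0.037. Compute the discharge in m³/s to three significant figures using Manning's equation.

1.30 m³/s

A = b·y = 2.00 × 1.80 = 3.600 m²
P = b + 2y = 2.00 + 2×1.80 = 5.600 m
R = A/P = 3.600/5.600 = 0.6429 m
Q = (1/n)·A·R^(2/3)·S^(1/2) = (1/0.037) × 3.600 × 0.6429^(2/3) × 0.00032^(1/2) = 1.296 m³/s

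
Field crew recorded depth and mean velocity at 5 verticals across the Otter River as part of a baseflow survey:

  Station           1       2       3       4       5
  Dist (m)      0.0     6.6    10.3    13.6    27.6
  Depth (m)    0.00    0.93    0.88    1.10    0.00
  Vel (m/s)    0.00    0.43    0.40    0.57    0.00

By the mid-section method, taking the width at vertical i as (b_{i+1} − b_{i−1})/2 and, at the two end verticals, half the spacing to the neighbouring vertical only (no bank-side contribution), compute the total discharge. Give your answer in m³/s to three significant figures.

w_2 = (10.3 − 0.0)/2 = 5.15 m; q_2 = 0.43 × 0.93 × 5.15 = 2.059 m³/s
w_3 = (13.6 − 6.6)/2 = 3.5 m; q_3 = 0.40 × 0.88 × 3.5 = 1.232 m³/s
w_4 = (27.6 − 10.3)/2 = 8.65 m; q_4 = 0.57 × 1.10 × 8.65 = 5.424 m³/s
Stations 1, 5 contribute zero (depth or velocity is 0).
Q = Σ qᵢ = 8.715 m³/s

8.72 m³/s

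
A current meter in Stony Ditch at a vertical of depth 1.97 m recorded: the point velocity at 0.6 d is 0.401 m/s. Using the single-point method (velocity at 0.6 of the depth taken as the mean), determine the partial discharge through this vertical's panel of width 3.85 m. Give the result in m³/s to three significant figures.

v̄ = v₀.₆ = 0.401 m/s
q = v̄ × d × w = 0.4010 × 1.97 × 3.85 = 3.041 m³/s

3.04 m³/s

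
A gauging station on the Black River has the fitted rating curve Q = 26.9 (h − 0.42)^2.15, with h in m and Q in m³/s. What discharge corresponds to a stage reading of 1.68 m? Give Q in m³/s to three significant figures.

44.2 m³/s

Q = 26.9 × (1.68 − 0.42)^2.15 = 26.9 × 1.26^2.15 = 44.21 m³/s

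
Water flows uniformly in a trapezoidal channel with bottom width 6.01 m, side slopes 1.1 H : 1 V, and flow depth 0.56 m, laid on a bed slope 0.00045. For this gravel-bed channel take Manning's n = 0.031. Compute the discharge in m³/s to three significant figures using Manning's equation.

1.56 m³/s

A = (b + z·y)·y = (6.01 + 1.1×0.56)×0.56 = 3.711 m²
P = b + 2y√(1+z²) = 6.01 + 2×0.56×√(1+1.1²) = 7.675 m
R = A/P = 3.711/7.675 = 0.4835 m
Q = (1/n)·A·R^(2/3)·S^(1/2) = (1/0.031) × 3.711 × 0.4835^(2/3) × 0.00045^(1/2) = 1.564 m³/s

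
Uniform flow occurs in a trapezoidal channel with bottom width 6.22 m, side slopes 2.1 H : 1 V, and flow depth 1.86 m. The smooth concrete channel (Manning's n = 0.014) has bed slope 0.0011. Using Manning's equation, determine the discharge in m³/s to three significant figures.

52.2 m³/s

A = (b + z·y)·y = (6.22 + 2.1×1.86)×1.86 = 18.83 m²
P = b + 2y√(1+z²) = 6.22 + 2×1.86×√(1+2.1²) = 14.87 m
R = A/P = 18.83/14.87 = 1.266 m
Q = (1/n)·A·R^(2/3)·S^(1/2) = (1/0.014) × 18.83 × 1.266^(2/3) × 0.0011^(1/2) = 52.23 m³/s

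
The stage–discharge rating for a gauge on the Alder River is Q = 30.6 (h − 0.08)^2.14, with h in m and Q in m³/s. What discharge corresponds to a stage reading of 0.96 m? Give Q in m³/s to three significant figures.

23.3 m³/s

Q = 30.6 × (0.96 − 0.08)^2.14 = 30.6 × 0.88^2.14 = 23.28 m³/s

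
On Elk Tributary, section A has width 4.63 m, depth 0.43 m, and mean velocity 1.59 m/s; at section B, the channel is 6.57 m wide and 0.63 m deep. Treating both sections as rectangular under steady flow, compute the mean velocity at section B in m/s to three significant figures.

0.765 m/s

Q = A₁V₁ = (4.63×0.43) × 1.59 = 3.166 m³/s
A₂ = 6.57 × 0.63 = 4.139 m²
V₂ = Q/A₂ = 3.166/4.139 = 0.7648 m/s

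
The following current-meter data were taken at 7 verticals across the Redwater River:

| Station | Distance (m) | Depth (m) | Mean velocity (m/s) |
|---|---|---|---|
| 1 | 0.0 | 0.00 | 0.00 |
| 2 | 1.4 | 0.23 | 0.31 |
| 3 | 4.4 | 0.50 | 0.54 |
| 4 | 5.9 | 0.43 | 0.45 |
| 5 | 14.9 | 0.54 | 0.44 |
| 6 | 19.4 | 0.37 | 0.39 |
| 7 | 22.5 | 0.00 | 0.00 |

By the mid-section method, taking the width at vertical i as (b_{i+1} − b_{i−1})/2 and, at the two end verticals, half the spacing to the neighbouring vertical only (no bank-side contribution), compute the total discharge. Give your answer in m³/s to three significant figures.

3.93 m³/s

w_2 = (4.4 − 0.0)/2 = 2.2 m; q_2 = 0.31 × 0.23 × 2.2 = 0.1569 m³/s
w_3 = (5.9 − 1.4)/2 = 2.25 m; q_3 = 0.54 × 0.50 × 2.25 = 0.6075 m³/s
w_4 = (14.9 − 4.4)/2 = 5.25 m; q_4 = 0.45 × 0.43 × 5.25 = 1.016 m³/s
w_5 = (19.4 − 5.9)/2 = 6.75 m; q_5 = 0.44 × 0.54 × 6.75 = 1.604 m³/s
w_6 = (22.5 − 14.9)/2 = 3.8 m; q_6 = 0.39 × 0.37 × 3.8 = 0.5483 m³/s
Stations 1, 7 contribute zero (depth or velocity is 0).
Q = Σ qᵢ = 3.932 m³/s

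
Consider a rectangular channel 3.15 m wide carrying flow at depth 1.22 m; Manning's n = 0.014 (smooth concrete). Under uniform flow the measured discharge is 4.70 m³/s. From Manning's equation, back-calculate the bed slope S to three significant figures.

0.000483

A = b·y = 3.15 × 1.22 = 3.843 m²
P = b + 2y = 3.15 + 2×1.22 = 5.590 m
R = A/P = 3.843/5.590 = 0.6875 m
S = (Q·n / (1·A·R^(2/3)))² = (4.70×0.014 / (1×3.843×0.7789))² = 0.0004832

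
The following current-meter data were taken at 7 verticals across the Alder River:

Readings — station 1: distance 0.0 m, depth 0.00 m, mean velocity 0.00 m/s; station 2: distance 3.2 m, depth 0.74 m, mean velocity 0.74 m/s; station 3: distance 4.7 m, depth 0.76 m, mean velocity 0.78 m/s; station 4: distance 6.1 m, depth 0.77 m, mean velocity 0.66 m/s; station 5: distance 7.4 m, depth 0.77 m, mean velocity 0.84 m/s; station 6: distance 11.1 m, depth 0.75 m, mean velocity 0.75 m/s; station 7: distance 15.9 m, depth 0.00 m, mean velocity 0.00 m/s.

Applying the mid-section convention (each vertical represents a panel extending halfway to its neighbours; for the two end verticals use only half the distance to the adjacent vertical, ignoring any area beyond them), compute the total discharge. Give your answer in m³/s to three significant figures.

6.84 m³/s

w_2 = (4.7 − 0.0)/2 = 2.35 m; q_2 = 0.74 × 0.74 × 2.35 = 1.287 m³/s
w_3 = (6.1 − 3.2)/2 = 1.45 m; q_3 = 0.78 × 0.76 × 1.45 = 0.8596 m³/s
w_4 = (7.4 − 4.7)/2 = 1.35 m; q_4 = 0.66 × 0.77 × 1.35 = 0.6861 m³/s
w_5 = (11.1 − 6.1)/2 = 2.5 m; q_5 = 0.84 × 0.77 × 2.5 = 1.617 m³/s
w_6 = (15.9 − 7.4)/2 = 4.25 m; q_6 = 0.75 × 0.75 × 4.25 = 2.391 m³/s
Stations 1, 7 contribute zero (depth or velocity is 0).
Q = Σ qᵢ = 6.840 m³/s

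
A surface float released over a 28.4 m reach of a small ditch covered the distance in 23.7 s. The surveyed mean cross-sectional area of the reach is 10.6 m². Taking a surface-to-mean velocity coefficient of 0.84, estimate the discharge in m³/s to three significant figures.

v_surface = L / t̄ = 28.4 / 23.7 = 1.198 m/s
v_mean = 0.84 × 1.198 = 1.007 m/s
Q = A × v_mean = 10.6 × 1.007 = 10.67 m³/s

10.7 m³/s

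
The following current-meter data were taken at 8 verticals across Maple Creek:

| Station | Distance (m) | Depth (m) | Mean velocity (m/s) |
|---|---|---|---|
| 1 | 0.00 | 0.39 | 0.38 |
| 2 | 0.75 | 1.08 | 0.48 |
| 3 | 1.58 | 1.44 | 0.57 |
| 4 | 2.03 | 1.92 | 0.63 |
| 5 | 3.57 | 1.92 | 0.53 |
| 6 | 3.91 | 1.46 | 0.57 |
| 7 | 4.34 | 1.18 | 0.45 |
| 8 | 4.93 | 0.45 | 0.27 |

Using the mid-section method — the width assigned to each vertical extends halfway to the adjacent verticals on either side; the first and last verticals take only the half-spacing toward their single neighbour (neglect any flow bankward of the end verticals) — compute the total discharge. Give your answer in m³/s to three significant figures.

w_1 = (0.75 − 0.00)/2 = 0.375 m; q_1 = 0.38 × 0.39 × 0.375 = 0.05558 m³/s
w_2 = (1.58 − 0.00)/2 = 0.79 m; q_2 = 0.48 × 1.08 × 0.79 = 0.4095 m³/s
w_3 = (2.03 − 0.75)/2 = 0.64 m; q_3 = 0.57 × 1.44 × 0.64 = 0.5253 m³/s
w_4 = (3.57 − 1.58)/2 = 0.995 m; q_4 = 0.63 × 1.92 × 0.995 = 1.204 m³/s
w_5 = (3.91 − 2.03)/2 = 0.94 m; q_5 = 0.53 × 1.92 × 0.94 = 0.9565 m³/s
w_6 = (4.34 − 3.57)/2 = 0.385 m; q_6 = 0.57 × 1.46 × 0.385 = 0.3204 m³/s
w_7 = (4.93 − 3.91)/2 = 0.51 m; q_7 = 0.45 × 1.18 × 0.51 = 0.2708 m³/s
w_8 = (4.93 − 4.34)/2 = 0.295 m; q_8 = 0.27 × 0.45 × 0.295 = 0.03584 m³/s
Q = Σ qᵢ = 3.778 m³/s

3.78 m³/s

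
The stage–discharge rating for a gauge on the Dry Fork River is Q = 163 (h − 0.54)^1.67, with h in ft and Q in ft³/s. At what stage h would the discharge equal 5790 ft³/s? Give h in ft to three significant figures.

h − h₀ = (Q/C)^(1/b) = (5790/163)^(1/1.67) = 8.481 ft
h = 0.54 + 8.481 = 9.021 ft

9.02 ft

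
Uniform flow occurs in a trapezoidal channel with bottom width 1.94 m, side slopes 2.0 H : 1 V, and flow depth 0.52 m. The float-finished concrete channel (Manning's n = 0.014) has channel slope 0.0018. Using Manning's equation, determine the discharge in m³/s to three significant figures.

2.39 m³/s

A = (b + z·y)·y = (1.94 + 2.0×0.52)×0.52 = 1.550 m²
P = b + 2y√(1+z²) = 1.94 + 2×0.52×√(1+2.0²) = 4.266 m
R = A/P = 1.550/4.266 = 0.3633 m
Q = (1/n)·A·R^(2/3)·S^(1/2) = (1/0.014) × 1.550 × 0.3633^(2/3) × 0.0018^(1/2) = 2.391 m³/s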